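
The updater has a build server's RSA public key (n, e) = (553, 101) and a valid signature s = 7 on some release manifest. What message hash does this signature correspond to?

280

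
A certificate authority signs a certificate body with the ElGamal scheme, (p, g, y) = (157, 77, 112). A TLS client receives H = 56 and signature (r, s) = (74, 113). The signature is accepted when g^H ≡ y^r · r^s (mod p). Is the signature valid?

invalid

Left side g^H mod p:
77^2 = 5929 ≡ 120
77^4 ≡ 120^2 = 14400 ≡ 113
77^8 ≡ 113^2 = 12769 ≡ 52
77^16 ≡ 52^2 = 2704 ≡ 35
77^32 ≡ 35^2 = 1225 ≡ 126
56 = 32 + 16 + 8, so 77^56 ≡ 126·35·52 ≡ 100 (mod 157)
Right side y^r · r^s mod p:
112^2 = 12544 ≡ 141
112^4 ≡ 141^2 = 19881 ≡ 99
112^8 ≡ 99^2 = 9801 ≡ 67
112^16 ≡ 67^2 = 4489 ≡ 93
112^32 ≡ 93^2 = 8649 ≡ 14
112^64 ≡ 14^2 = 196 ≡ 39
74 = 64 + 8 + 2, so 112^74 ≡ 39·67·141 ≡ 111 (mod 157)
74^2 = 5476 ≡ 138
74^4 ≡ 138^2 = 19044 ≡ 47
74^8 ≡ 47^2 = 2209 ≡ 11
74^16 ≡ 11^2 = 121
74^32 ≡ 121^2 = 14641 ≡ 40
74^64 ≡ 40^2 = 1600 ≡ 30
113 = 64 + 32 + 16 + 1, so 74^113 ≡ 30·40·121·74 ≡ 34 (mod 157)
111·34 = 3774 ≡ 6 (mod 157)
100 ≠ 6, so verification fails.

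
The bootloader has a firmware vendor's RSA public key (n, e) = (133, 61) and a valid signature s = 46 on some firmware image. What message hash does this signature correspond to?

Squares mod 133: s^1≡46, s^2≡121, s^4≡11, s^8≡121, s^16≡11, s^32≡121
61 = 32 + 16 + 8 + 4 + 1, so s^61 ≡ 121·11·121·11·46 ≡ 46 (mod 133)

46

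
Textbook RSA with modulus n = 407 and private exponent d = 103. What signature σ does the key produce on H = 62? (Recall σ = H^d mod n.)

H^2 ≡ 62^2 = 3844 ≡ 181
H^4 ≡ 181^2 = 32761 ≡ 201
H^8 ≡ 201^2 = 40401 ≡ 108
H^16 ≡ 108^2 = 11664 ≡ 268
H^32 ≡ 268^2 = 71824 ≡ 192
H^64 ≡ 192^2 = 36864 ≡ 234
103 = 64 + 32 + 4 + 2 + 1, so H^103 ≡ 234·192·201·181·62 ≡ 354 (mod 407)

354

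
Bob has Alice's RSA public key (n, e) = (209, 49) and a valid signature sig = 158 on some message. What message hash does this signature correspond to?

80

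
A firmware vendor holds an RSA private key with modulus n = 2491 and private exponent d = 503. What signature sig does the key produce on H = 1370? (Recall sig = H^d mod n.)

1588

H^503 mod 2491 = 1588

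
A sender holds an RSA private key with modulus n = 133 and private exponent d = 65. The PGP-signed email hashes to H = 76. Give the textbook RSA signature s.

76

Squares mod 133: H^1≡76, H^2≡57, H^4≡57, H^8≡57, H^16≡57, H^32≡57, H^64≡57
65 = 64 + 1, so H^65 ≡ 57·76 ≡ 76 (mod 133)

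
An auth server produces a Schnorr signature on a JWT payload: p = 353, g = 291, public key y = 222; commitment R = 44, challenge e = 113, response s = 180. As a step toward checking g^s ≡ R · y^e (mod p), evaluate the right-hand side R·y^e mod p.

244

Squares mod 353: 222^1≡222, 222^2≡217, 222^4≡140, 222^8≡185, 222^16≡337, 222^32≡256, 222^64≡231
113 = 64 + 32 + 16 + 1, so 222^113 ≡ 231·256·337·222 ≡ 166 (mod 353)
R · y^e ≡ 44·166 = 7304 ≡ 244 (mod 353)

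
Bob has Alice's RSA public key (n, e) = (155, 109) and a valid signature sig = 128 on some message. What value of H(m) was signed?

sig^2 ≡ 128^2 = 16384 ≡ 109
sig^4 ≡ 109^2 = 11881 ≡ 101
sig^8 ≡ 101^2 = 10201 ≡ 126
sig^16 ≡ 126^2 = 15876 ≡ 66
sig^32 ≡ 66^2 = 4356 ≡ 16
sig^64 ≡ 16^2 = 256 ≡ 101
109 = 64 + 32 + 8 + 4 + 1, so sig^109 ≡ 101·16·126·101·128 ≡ 8 (mod 155)

8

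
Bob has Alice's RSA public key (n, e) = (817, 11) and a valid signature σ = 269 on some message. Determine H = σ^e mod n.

580

Squares mod 817: σ^1≡269, σ^2≡465, σ^4≡537, σ^8≡785
11 = 8 + 2 + 1, so σ^11 ≡ 785·465·269 ≡ 580 (mod 817)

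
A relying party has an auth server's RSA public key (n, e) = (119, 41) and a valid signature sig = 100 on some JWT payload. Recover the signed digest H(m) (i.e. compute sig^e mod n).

Squares mod 119: sig^1≡100, sig^2≡4, sig^4≡16, sig^8≡18, sig^16≡86, sig^32≡18
41 = 32 + 8 + 1, so sig^41 ≡ 18·18·100 ≡ 32 (mod 119)

32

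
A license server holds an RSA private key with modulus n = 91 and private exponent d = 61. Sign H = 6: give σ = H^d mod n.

H^2 ≡ 6^2 = 36
H^4 ≡ 36^2 = 1296 ≡ 22
H^8 ≡ 22^2 = 484 ≡ 29
H^16 ≡ 29^2 = 841 ≡ 22
H^32 ≡ 22^2 = 484 ≡ 29
61 = 32 + 16 + 8 + 4 + 1, so H^61 ≡ 29·22·29·22·6 ≡ 6 (mod 91)

6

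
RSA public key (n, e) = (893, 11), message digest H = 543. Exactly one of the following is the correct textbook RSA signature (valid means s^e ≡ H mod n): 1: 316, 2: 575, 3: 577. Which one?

3

Candidate 1: Squares mod 893: 316^1≡316, 316^2≡733, 316^4≡596, 316^8≡695; 11 = 8 + 2 + 1, so 316^11 ≡ 695·733·316 ≡ 350 (mod 893)
Candidate 2: Squares mod 893: 575^1≡575, 575^2≡215, 575^4≡682, 575^8≡764; 11 = 8 + 2 + 1, so 575^11 ≡ 764·215·575 ≡ 462 (mod 893)
Candidate 3: Squares mod 893: 577^1≡577, 577^2≡733, 577^4≡596, 577^8≡695; 11 = 8 + 2 + 1, so 577^11 ≡ 695·733·577 ≡ 543 (mod 893)
  → matches H = 543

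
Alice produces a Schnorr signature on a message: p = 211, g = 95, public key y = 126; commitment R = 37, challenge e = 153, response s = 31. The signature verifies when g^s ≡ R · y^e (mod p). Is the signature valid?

valid

g^s mod p:
Squares mod 211: 95^1≡95, 95^2≡163, 95^4≡194, 95^8≡78, 95^16≡176
31 = 16 + 8 + 4 + 2 + 1, so 95^31 ≡ 176·78·194·163·95 ≡ 24 (mod 211)
R · y^e mod p:
Squares mod 211: 126^1≡126, 126^2≡51, 126^4≡69, 126^8≡119, 126^16≡24, 126^32≡154, 126^64≡84, 126^128≡93
153 = 128 + 16 + 8 + 1, so 126^153 ≡ 93·24·119·126 ≡ 109 (mod 211)
37·109 = 4033 ≡ 24 (mod 211)
24 ≡ 24 (mod 211); signature holds.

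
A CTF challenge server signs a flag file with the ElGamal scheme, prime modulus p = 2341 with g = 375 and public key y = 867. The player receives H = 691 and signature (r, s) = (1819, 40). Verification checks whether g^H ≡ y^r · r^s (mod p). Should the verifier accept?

accept

Left side g^H mod p:
Squares mod 2341: 375^1≡375, 375^2≡165, 375^4≡1474, 375^8≡228, 375^16≡482, 375^32≡565, 375^64≡849, 375^128≡2114, 375^256≡27, 375^512≡729
691 = 512 + 128 + 32 + 16 + 2 + 1, so 375^691 ≡ 729·2114·565·482·165·375 ≡ 965 (mod 2341)
Right side y^r · r^s mod p:
Squares mod 2341: 867^1≡867, 867^2≡228, 867^4≡482, 867^8≡565, 867^16≡849, 867^32≡2114, 867^64≡27, 867^128≡729, 867^256≡34, 867^512≡1156, 867^1024≡1966
1819 = 1024 + 512 + 256 + 16 + 8 + 2 + 1, so 867^1819 ≡ 1966·1156·34·849·565·228·867 ≡ 2314 (mod 2341)
Squares mod 2341: 1819^1≡1819, 1819^2≡928, 1819^4≡2037, 1819^8≡1117, 1819^16≡2277, 1819^32≡1755
40 = 32 + 8, so 1819^40 ≡ 1755·1117 ≡ 918 (mod 2341)
2314·918 = 2124252 ≡ 965 (mod 2341)
965 ≡ 965 (mod 2341), so the signature is genuine.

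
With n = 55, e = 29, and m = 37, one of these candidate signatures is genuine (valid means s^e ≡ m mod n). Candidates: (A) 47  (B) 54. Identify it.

A

Candidate A: 47^2 = 2209 ≡ 9; 47^4 ≡ 9^2 = 81 ≡ 26; 47^8 ≡ 26^2 = 676 ≡ 16; 47^16 ≡ 16^2 = 256 ≡ 36; 29 = 16 + 8 + 4 + 1, so 47^29 ≡ 36·16·26·47 ≡ 37 (mod 55)
  → matches m = 37
Candidate B: 54^2 = 2916 ≡ 1; 54^4 ≡ 1^2 = 1; 54^8 ≡ 1^2 = 1; 54^16 ≡ 1^2 = 1; 29 = 16 + 8 + 4 + 1, so 54^29 ≡ 1·1·1·54 ≡ 54 (mod 55)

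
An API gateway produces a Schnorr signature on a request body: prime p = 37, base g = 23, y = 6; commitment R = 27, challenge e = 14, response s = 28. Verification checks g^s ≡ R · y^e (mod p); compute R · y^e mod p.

10

6^2 = 36
6^4 ≡ 36^2 = 1296 ≡ 1
6^8 ≡ 1^2 = 1
14 = 8 + 4 + 2, so 6^14 ≡ 1·1·36 ≡ 36 (mod 37)
R · y^e ≡ 27·36 = 972 ≡ 10 (mod 37)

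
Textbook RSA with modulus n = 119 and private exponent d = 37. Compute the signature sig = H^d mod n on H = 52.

52

H^2 ≡ 52^2 = 2704 ≡ 86
H^4 ≡ 86^2 = 7396 ≡ 18
H^8 ≡ 18^2 = 324 ≡ 86
H^16 ≡ 86^2 = 7396 ≡ 18
H^32 ≡ 18^2 = 324 ≡ 86
37 = 32 + 4 + 1, so H^37 ≡ 86·18·52 ≡ 52 (mod 119)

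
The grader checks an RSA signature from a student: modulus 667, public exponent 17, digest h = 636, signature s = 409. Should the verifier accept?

reject

s^2 ≡ 409^2 = 167281 ≡ 531
s^4 ≡ 531^2 = 281961 ≡ 487
s^8 ≡ 487^2 = 237169 ≡ 384
s^16 ≡ 384^2 = 147456 ≡ 49
17 = 16 + 1, so s^17 ≡ 49·409 ≡ 31 (mod 667)
s^17 mod 667 = 31, but h = 636.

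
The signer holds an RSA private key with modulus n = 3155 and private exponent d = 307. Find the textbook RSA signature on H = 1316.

696

Squares mod 3155: H^1≡1316, H^2≡2916, H^4≡331, H^8≡2291, H^16≡1916, H^32≡1791, H^64≡2201, H^128≡1476, H^256≡1626
307 = 256 + 32 + 16 + 2 + 1, so H^307 ≡ 1626·1791·1916·2916·1316 ≡ 696 (mod 3155)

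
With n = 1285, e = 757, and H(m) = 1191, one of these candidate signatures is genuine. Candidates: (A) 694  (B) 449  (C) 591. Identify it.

C

Candidate A: Squares mod 1285: 694^1≡694, 694^2≡1046, 694^4≡581, 694^8≡891, 694^16≡1036, 694^32≡321, 694^64≡241, 694^128≡256, 694^256≡1, 694^512≡1; 757 = 512 + 128 + 64 + 32 + 16 + 4 + 1, so 694^757 ≡ 1·256·241·321·1036·581·694 ≡ 94 (mod 1285)
Candidate B: Squares mod 1285: 449^1≡449, 449^2≡1141, 449^4≡176, 449^8≡136, 449^16≡506, 449^32≡321, 449^64≡241, 449^128≡256, 449^256≡1, 449^512≡1; 757 = 512 + 128 + 64 + 32 + 16 + 4 + 1, so 449^757 ≡ 1·256·241·321·506·176·449 ≡ 659 (mod 1285)
Candidate C: Squares mod 1285: 591^1≡591, 591^2≡1046, 591^4≡581, 591^8≡891, 591^16≡1036, 591^32≡321, 591^64≡241, 591^128≡256, 591^256≡1, 591^512≡1; 757 = 512 + 128 + 64 + 32 + 16 + 4 + 1, so 591^757 ≡ 1·256·241·321·1036·581·591 ≡ 1191 (mod 1285)
  → matches H(m) = 1191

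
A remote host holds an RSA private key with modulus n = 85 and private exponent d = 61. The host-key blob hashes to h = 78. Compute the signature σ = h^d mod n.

h^61 mod 85 = 28

28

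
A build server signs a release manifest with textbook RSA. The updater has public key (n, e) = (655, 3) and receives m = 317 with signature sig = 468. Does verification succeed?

passes

sig^2 ≡ 468^2 = 219024 ≡ 254
3 = 2 + 1, so sig^3 ≡ 254·468 ≡ 317 (mod 655)
Since 317 equals the digest 317, verification succeeds.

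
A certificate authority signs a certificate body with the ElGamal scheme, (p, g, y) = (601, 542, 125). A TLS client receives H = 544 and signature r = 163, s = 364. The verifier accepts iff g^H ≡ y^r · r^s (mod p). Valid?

no

Left side g^H mod p:
542^544 mod 601 = 1
Right side y^r · r^s mod p:
125^163 mod 601 = 476
163^364 mod 601 = 600
476·600 = 285600 ≡ 125 (mod 601)
1 ≠ 125, so verification fails.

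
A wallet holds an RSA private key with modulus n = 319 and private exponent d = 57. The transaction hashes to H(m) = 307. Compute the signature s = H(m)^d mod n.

Squares mod 319: (H(m))^1≡307, (H(m))^2≡144, (H(m))^4≡1, (H(m))^8≡1, (H(m))^16≡1, (H(m))^32≡1
57 = 32 + 16 + 8 + 1, so (H(m))^57 ≡ 1·1·1·307 ≡ 307 (mod 319)

307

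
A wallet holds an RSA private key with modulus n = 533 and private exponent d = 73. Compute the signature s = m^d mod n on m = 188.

227

m^2 ≡ 188^2 = 35344 ≡ 166
m^4 ≡ 166^2 = 27556 ≡ 373
m^8 ≡ 373^2 = 139129 ≡ 16
m^16 ≡ 16^2 = 256
m^32 ≡ 256^2 = 65536 ≡ 510
m^64 ≡ 510^2 = 260100 ≡ 529
73 = 64 + 8 + 1, so m^73 ≡ 529·16·188 ≡ 227 (mod 533)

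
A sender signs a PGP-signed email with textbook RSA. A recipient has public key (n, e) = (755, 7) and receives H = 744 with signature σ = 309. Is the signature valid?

Squares mod 755: σ^1≡309, σ^2≡351, σ^4≡136
7 = 4 + 2 + 1, so σ^7 ≡ 136·351·309 ≡ 744 (mod 755)
σ^7 mod 755 = 744 matches H.

valid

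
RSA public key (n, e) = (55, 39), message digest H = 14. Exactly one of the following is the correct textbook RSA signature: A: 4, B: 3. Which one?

A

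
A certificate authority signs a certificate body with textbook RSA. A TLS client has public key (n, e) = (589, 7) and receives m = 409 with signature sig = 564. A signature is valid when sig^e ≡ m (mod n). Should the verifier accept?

sig^2 ≡ 564^2 = 318096 ≡ 36
sig^4 ≡ 36^2 = 1296 ≡ 118
7 = 4 + 2 + 1, so sig^7 ≡ 118·36·564 ≡ 409 (mod 589)
409 = m, so the signature checks out.

accept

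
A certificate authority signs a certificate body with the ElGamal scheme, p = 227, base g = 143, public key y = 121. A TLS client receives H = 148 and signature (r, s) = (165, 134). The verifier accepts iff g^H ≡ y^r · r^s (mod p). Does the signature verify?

Left side g^H mod p:
143^2 = 20449 ≡ 19
143^4 ≡ 19^2 = 361 ≡ 134
143^8 ≡ 134^2 = 17956 ≡ 23
143^16 ≡ 23^2 = 529 ≡ 75
143^32 ≡ 75^2 = 5625 ≡ 177
143^64 ≡ 177^2 = 31329 ≡ 3
143^128 ≡ 3^2 = 9
148 = 128 + 16 + 4, so 143^148 ≡ 9·75·134 ≡ 104 (mod 227)
Right side y^r · r^s mod p:
121^2 = 14641 ≡ 113
121^4 ≡ 113^2 = 12769 ≡ 57
121^8 ≡ 57^2 = 3249 ≡ 71
121^16 ≡ 71^2 = 5041 ≡ 47
121^32 ≡ 47^2 = 2209 ≡ 166
121^64 ≡ 166^2 = 27556 ≡ 89
121^128 ≡ 89^2 = 7921 ≡ 203
165 = 128 + 32 + 4 + 1, so 121^165 ≡ 203·166·57·121 ≡ 21 (mod 227)
165^2 = 27225 ≡ 212
165^4 ≡ 212^2 = 44944 ≡ 225
165^8 ≡ 225^2 = 50625 ≡ 4
165^16 ≡ 4^2 = 16
165^32 ≡ 16^2 = 256 ≡ 29
165^64 ≡ 29^2 = 841 ≡ 160
165^128 ≡ 160^2 = 25600 ≡ 176
134 = 128 + 4 + 2, so 165^134 ≡ 176·225·212 ≡ 59 (mod 227)
21·59 = 1239 ≡ 104 (mod 227)
104 ≡ 104 (mod 227), so the signature is genuine.

verifies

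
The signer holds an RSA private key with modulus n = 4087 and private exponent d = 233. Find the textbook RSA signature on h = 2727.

2410

h^2 ≡ 2727^2 = 7436529 ≡ 2276
h^4 ≡ 2276^2 = 5180176 ≡ 1947
h^8 ≡ 1947^2 = 3790809 ≡ 2160
h^16 ≡ 2160^2 = 4665600 ≡ 2333
h^32 ≡ 2333^2 = 5442889 ≡ 3092
h^64 ≡ 3092^2 = 9560464 ≡ 971
h^128 ≡ 971^2 = 942841 ≡ 2831
233 = 128 + 64 + 32 + 8 + 1, so h^233 ≡ 2831·971·3092·2160·2727 ≡ 2410 (mod 4087)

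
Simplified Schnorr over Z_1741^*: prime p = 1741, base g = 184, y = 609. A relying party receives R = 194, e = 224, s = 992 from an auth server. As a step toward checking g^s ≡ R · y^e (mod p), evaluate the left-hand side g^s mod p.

184^2 = 33856 ≡ 777
184^4 ≡ 777^2 = 603729 ≡ 1343
184^8 ≡ 1343^2 = 1803649 ≡ 1714
184^16 ≡ 1714^2 = 2937796 ≡ 729
184^32 ≡ 729^2 = 531441 ≡ 436
184^64 ≡ 436^2 = 190096 ≡ 327
184^128 ≡ 327^2 = 106929 ≡ 728
184^256 ≡ 728^2 = 529984 ≡ 720
184^512 ≡ 720^2 = 518400 ≡ 1323
992 = 512 + 256 + 128 + 64 + 32, so 184^992 ≡ 1323·720·728·327·436 ≡ 832 (mod 1741)

832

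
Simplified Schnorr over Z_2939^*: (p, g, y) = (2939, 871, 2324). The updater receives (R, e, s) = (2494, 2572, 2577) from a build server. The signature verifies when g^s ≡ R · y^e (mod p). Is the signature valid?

g^s mod p:
871^2 = 758641 ≡ 379
871^4 ≡ 379^2 = 143641 ≡ 2569
871^8 ≡ 2569^2 = 6599761 ≡ 1706
871^16 ≡ 1706^2 = 2910436 ≡ 826
871^32 ≡ 826^2 = 682276 ≡ 428
871^64 ≡ 428^2 = 183184 ≡ 966
871^128 ≡ 966^2 = 933156 ≡ 1493
871^256 ≡ 1493^2 = 2229049 ≡ 1287
871^512 ≡ 1287^2 = 1656369 ≡ 1712
871^1024 ≡ 1712^2 = 2930944 ≡ 761
871^2048 ≡ 761^2 = 579121 ≡ 138
2577 = 2048 + 512 + 16 + 1, so 871^2577 ≡ 138·1712·826·871 ≡ 1780 (mod 2939)
R · y^e mod p:
2324^2 = 5400976 ≡ 2033
2324^4 ≡ 2033^2 = 4133089 ≡ 855
2324^8 ≡ 855^2 = 731025 ≡ 2153
2324^16 ≡ 2153^2 = 4635409 ≡ 606
2324^32 ≡ 606^2 = 367236 ≡ 2800
2324^64 ≡ 2800^2 = 7840000 ≡ 1687
2324^128 ≡ 1687^2 = 2845969 ≡ 1017
2324^256 ≡ 1017^2 = 1034289 ≡ 2700
2324^512 ≡ 2700^2 = 7290000 ≡ 1280
2324^1024 ≡ 1280^2 = 1638400 ≡ 1377
2324^2048 ≡ 1377^2 = 1896129 ≡ 474
2572 = 2048 + 512 + 8 + 4, so 2324^2572 ≡ 474·1280·2153·855 ≡ 4 (mod 2939)
2494·4 = 9976 ≡ 1159 (mod 2939)
1780 ≠ 1159; the check fails.

invalid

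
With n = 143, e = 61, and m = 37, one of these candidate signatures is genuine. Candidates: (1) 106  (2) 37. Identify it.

Candidate 1: 106^2 = 11236 ≡ 82; 106^4 ≡ 82^2 = 6724 ≡ 3; 106^8 ≡ 3^2 = 9; 106^16 ≡ 9^2 = 81; 106^32 ≡ 81^2 = 6561 ≡ 126; 61 = 32 + 16 + 8 + 4 + 1, so 106^61 ≡ 126·81·9·3·106 ≡ 106 (mod 143)
Candidate 2: 37^2 = 1369 ≡ 82; 37^4 ≡ 82^2 = 6724 ≡ 3; 37^8 ≡ 3^2 = 9; 37^16 ≡ 9^2 = 81; 37^32 ≡ 81^2 = 6561 ≡ 126; 61 = 32 + 16 + 8 + 4 + 1, so 37^61 ≡ 126·81·9·3·37 ≡ 37 (mod 143)
  → matches m = 37

2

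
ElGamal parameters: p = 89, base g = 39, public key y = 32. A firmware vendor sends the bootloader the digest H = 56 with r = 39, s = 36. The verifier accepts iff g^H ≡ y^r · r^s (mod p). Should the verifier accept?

Left side g^H mod p:
39^2 = 1521 ≡ 8
39^4 ≡ 8^2 = 64
39^8 ≡ 64^2 = 4096 ≡ 2
39^16 ≡ 2^2 = 4
39^32 ≡ 4^2 = 16
56 = 32 + 16 + 8, so 39^56 ≡ 16·4·2 ≡ 39 (mod 89)
Right side y^r · r^s mod p:
32^2 = 1024 ≡ 45
32^4 ≡ 45^2 = 2025 ≡ 67
32^8 ≡ 67^2 = 4489 ≡ 39
32^16 ≡ 39^2 = 1521 ≡ 8
32^32 ≡ 8^2 = 64
39 = 32 + 4 + 2 + 1, so 32^39 ≡ 64·67·45·32 ≡ 78 (mod 89)
39^2 = 1521 ≡ 8
39^4 ≡ 8^2 = 64
39^8 ≡ 64^2 = 4096 ≡ 2
39^16 ≡ 2^2 = 4
39^32 ≡ 4^2 = 16
36 = 32 + 4, so 39^36 ≡ 16·64 ≡ 45 (mod 89)
78·45 = 3510 ≡ 39 (mod 89)
39 ≡ 39 (mod 89), so the signature is genuine.

accept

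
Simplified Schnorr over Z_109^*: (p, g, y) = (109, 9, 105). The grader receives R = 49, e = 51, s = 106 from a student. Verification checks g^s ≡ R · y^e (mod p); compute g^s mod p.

9^2 = 81
9^4 ≡ 81^2 = 6561 ≡ 21
9^8 ≡ 21^2 = 441 ≡ 5
9^16 ≡ 5^2 = 25
9^32 ≡ 25^2 = 625 ≡ 80
9^64 ≡ 80^2 = 6400 ≡ 78
106 = 64 + 32 + 8 + 2, so 9^106 ≡ 78·80·5·81 ≡ 35 (mod 109)

35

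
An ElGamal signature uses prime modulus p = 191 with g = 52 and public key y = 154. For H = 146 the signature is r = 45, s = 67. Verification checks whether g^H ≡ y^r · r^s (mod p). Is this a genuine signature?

forged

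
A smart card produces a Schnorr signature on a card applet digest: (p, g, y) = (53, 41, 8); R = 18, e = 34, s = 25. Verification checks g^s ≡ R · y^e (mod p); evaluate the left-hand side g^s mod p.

41^25 mod 53 = 31

31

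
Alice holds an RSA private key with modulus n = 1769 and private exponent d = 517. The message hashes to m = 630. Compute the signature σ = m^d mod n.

156

Squares mod 1769: m^1≡630, m^2≡644, m^4≡790, m^8≡1412, m^16≡81, m^32≡1254, m^64≡1644, m^128≡1473, m^256≡935, m^512≡339
517 = 512 + 4 + 1, so m^517 ≡ 339·790·630 ≡ 156 (mod 1769)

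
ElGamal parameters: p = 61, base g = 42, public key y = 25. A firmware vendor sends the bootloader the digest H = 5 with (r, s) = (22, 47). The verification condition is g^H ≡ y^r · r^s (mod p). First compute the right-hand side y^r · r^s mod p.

13

Squares mod 61: 25^1≡25, 25^2≡15, 25^4≡42, 25^8≡56, 25^16≡25
22 = 16 + 4 + 2, so 25^22 ≡ 25·42·15 ≡ 12 (mod 61)
Squares mod 61: 22^1≡22, 22^2≡57, 22^4≡16, 22^8≡12, 22^16≡22, 22^32≡57
47 = 32 + 8 + 4 + 2 + 1, so 22^47 ≡ 57·12·16·57·22 ≡ 57 (mod 61)
y^r · r^s ≡ 12·57 = 684 ≡ 13 (mod 61)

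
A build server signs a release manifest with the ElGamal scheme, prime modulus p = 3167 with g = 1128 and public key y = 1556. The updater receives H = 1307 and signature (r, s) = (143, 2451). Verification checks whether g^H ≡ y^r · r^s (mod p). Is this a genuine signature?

genuine

Left side g^H mod p:
1128^1307 mod 3167 = 2511
Right side y^r · r^s mod p:
1556^143 mod 3167 = 3065
143^2451 mod 3167 = 1000
3065·1000 = 3065000 ≡ 2511 (mod 3167)
2511 ≡ 2511 (mod 3167), so the signature is genuine.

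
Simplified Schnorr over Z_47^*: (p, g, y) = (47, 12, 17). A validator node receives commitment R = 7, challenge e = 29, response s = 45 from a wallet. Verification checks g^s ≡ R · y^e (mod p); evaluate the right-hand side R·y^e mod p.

4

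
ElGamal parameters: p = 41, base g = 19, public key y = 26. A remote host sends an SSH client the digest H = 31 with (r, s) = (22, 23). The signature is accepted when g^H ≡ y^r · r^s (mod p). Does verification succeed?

fails

Left side g^H mod p:
Squares mod 41: 19^1≡19, 19^2≡33, 19^4≡23, 19^8≡37, 19^16≡16
31 = 16 + 8 + 4 + 2 + 1, so 19^31 ≡ 16·37·23·33·19 ≡ 7 (mod 41)
Right side y^r · r^s mod p:
Squares mod 41: 26^1≡26, 26^2≡20, 26^4≡31, 26^8≡18, 26^16≡37
22 = 16 + 4 + 2, so 26^22 ≡ 37·31·20 ≡ 21 (mod 41)
Squares mod 41: 22^1≡22, 22^2≡33, 22^4≡23, 22^8≡37, 22^16≡16
23 = 16 + 4 + 2 + 1, so 22^23 ≡ 16·23·33·22 ≡ 12 (mod 41)
21·12 = 252 ≡ 6 (mod 41)
7 ≠ 6, so verification fails.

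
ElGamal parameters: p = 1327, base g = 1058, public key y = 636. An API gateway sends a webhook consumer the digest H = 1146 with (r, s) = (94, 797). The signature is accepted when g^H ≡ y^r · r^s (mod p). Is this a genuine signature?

forged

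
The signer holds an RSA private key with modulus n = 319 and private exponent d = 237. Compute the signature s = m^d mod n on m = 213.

258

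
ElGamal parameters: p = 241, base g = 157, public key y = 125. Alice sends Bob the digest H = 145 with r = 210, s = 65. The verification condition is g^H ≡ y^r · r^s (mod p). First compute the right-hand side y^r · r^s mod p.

203

125^2 = 15625 ≡ 201
125^4 ≡ 201^2 = 40401 ≡ 154
125^8 ≡ 154^2 = 23716 ≡ 98
125^16 ≡ 98^2 = 9604 ≡ 205
125^32 ≡ 205^2 = 42025 ≡ 91
125^64 ≡ 91^2 = 8281 ≡ 87
125^128 ≡ 87^2 = 7569 ≡ 98
210 = 128 + 64 + 16 + 2, so 125^210 ≡ 98·87·205·201 ≡ 177 (mod 241)
210^2 = 44100 ≡ 238
210^4 ≡ 238^2 = 56644 ≡ 9
210^8 ≡ 9^2 = 81
210^16 ≡ 81^2 = 6561 ≡ 54
210^32 ≡ 54^2 = 2916 ≡ 24
210^64 ≡ 24^2 = 576 ≡ 94
65 = 64 + 1, so 210^65 ≡ 94·210 ≡ 219 (mod 241)
y^r · r^s ≡ 177·219 = 38763 ≡ 203 (mod 241)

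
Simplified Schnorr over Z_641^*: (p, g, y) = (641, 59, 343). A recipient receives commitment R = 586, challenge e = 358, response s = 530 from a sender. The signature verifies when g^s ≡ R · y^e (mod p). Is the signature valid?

invalid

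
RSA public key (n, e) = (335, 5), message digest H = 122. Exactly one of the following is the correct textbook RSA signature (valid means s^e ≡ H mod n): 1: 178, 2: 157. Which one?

Candidate 1: 178^2 = 31684 ≡ 194; 178^4 ≡ 194^2 = 37636 ≡ 116; 5 = 4 + 1, so 178^5 ≡ 116·178 ≡ 213 (mod 335)
Candidate 2: 157^2 = 24649 ≡ 194; 157^4 ≡ 194^2 = 37636 ≡ 116; 5 = 4 + 1, so 157^5 ≡ 116·157 ≡ 122 (mod 335)
  → matches H = 122

2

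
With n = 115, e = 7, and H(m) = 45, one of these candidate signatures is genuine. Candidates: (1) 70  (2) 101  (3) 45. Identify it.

Candidate 1: Squares mod 115: 70^1≡70, 70^2≡70, 70^4≡70; 7 = 4 + 2 + 1, so 70^7 ≡ 70·70·70 ≡ 70 (mod 115)
Candidate 2: Squares mod 115: 101^1≡101, 101^2≡81, 101^4≡6; 7 = 4 + 2 + 1, so 101^7 ≡ 6·81·101 ≡ 96 (mod 115)
Candidate 3: Squares mod 115: 45^1≡45, 45^2≡70, 45^4≡70; 7 = 4 + 2 + 1, so 45^7 ≡ 70·70·45 ≡ 45 (mod 115)
  → matches H(m) = 45

3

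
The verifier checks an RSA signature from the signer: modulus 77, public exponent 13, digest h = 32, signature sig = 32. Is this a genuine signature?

sig^2 ≡ 32^2 = 1024 ≡ 23
sig^4 ≡ 23^2 = 529 ≡ 67
sig^8 ≡ 67^2 = 4489 ≡ 23
13 = 8 + 4 + 1, so sig^13 ≡ 23·67·32 ≡ 32 (mod 77)
Since 32 equals the digest 32, verification succeeds.

genuine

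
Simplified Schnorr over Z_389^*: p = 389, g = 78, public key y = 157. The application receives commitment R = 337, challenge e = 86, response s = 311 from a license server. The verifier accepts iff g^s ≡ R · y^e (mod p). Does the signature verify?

verifies

g^s mod p:
78^2 = 6084 ≡ 249
78^4 ≡ 249^2 = 62001 ≡ 150
78^8 ≡ 150^2 = 22500 ≡ 327
78^16 ≡ 327^2 = 106929 ≡ 343
78^32 ≡ 343^2 = 117649 ≡ 171
78^64 ≡ 171^2 = 29241 ≡ 66
78^128 ≡ 66^2 = 4356 ≡ 77
78^256 ≡ 77^2 = 5929 ≡ 94
311 = 256 + 32 + 16 + 4 + 2 + 1, so 78^311 ≡ 94·171·343·150·249·78 ≡ 102 (mod 389)
R · y^e mod p:
157^2 = 24649 ≡ 142
157^4 ≡ 142^2 = 20164 ≡ 325
157^8 ≡ 325^2 = 105625 ≡ 206
157^16 ≡ 206^2 = 42436 ≡ 35
157^32 ≡ 35^2 = 1225 ≡ 58
157^64 ≡ 58^2 = 3364 ≡ 252
86 = 64 + 16 + 4 + 2, so 157^86 ≡ 252·35·325·142 ≡ 13 (mod 389)
337·13 = 4381 ≡ 102 (mod 389)
102 ≡ 102 (mod 389); signature holds.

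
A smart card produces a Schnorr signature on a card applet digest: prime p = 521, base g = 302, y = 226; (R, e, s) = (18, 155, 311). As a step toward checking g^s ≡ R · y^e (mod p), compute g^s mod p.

302^2 = 91204 ≡ 29
302^4 ≡ 29^2 = 841 ≡ 320
302^8 ≡ 320^2 = 102400 ≡ 284
302^16 ≡ 284^2 = 80656 ≡ 422
302^32 ≡ 422^2 = 178084 ≡ 423
302^64 ≡ 423^2 = 178929 ≡ 226
302^128 ≡ 226^2 = 51076 ≡ 18
302^256 ≡ 18^2 = 324
311 = 256 + 32 + 16 + 4 + 2 + 1, so 302^311 ≡ 324·423·422·320·29·302 ≡ 226 (mod 521)

226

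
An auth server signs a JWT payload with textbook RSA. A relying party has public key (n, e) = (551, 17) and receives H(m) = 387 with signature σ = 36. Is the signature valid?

invalid

σ^2 ≡ 36^2 = 1296 ≡ 194
σ^4 ≡ 194^2 = 37636 ≡ 168
σ^8 ≡ 168^2 = 28224 ≡ 123
σ^16 ≡ 123^2 = 15129 ≡ 252
17 = 16 + 1, so σ^17 ≡ 252·36 ≡ 256 (mod 551)
The recovered value 256 does not match the digest 387.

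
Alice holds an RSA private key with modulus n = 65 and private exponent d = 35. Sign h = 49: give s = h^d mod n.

4

Squares mod 65: h^1≡49, h^2≡61, h^4≡16, h^8≡61, h^16≡16, h^32≡61
35 = 32 + 2 + 1, so h^35 ≡ 61·61·49 ≡ 4 (mod 65)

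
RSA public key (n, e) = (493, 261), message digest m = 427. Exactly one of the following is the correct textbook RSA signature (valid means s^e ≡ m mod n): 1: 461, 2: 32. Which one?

2

Candidate 1: 461^2 = 212521 ≡ 38; 461^4 ≡ 38^2 = 1444 ≡ 458; 461^8 ≡ 458^2 = 209764 ≡ 239; 461^16 ≡ 239^2 = 57121 ≡ 426; 461^32 ≡ 426^2 = 181476 ≡ 52; 461^64 ≡ 52^2 = 2704 ≡ 239; 461^128 ≡ 239^2 = 57121 ≡ 426; 461^256 ≡ 426^2 = 181476 ≡ 52; 261 = 256 + 4 + 1, so 461^261 ≡ 52·458·461 ≡ 66 (mod 493)
Candidate 2: 32^2 = 1024 ≡ 38; 32^4 ≡ 38^2 = 1444 ≡ 458; 32^8 ≡ 458^2 = 209764 ≡ 239; 32^16 ≡ 239^2 = 57121 ≡ 426; 32^32 ≡ 426^2 = 181476 ≡ 52; 32^64 ≡ 52^2 = 2704 ≡ 239; 32^128 ≡ 239^2 = 57121 ≡ 426; 32^256 ≡ 426^2 = 181476 ≡ 52; 261 = 256 + 4 + 1, so 32^261 ≡ 52·458·32 ≡ 427 (mod 493)
  → matches m = 427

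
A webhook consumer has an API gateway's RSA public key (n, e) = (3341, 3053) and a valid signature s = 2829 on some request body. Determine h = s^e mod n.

996

s^2 ≡ 2829^2 = 8003241 ≡ 1546
s^4 ≡ 1546^2 = 2390116 ≡ 1301
s^8 ≡ 1301^2 = 1692601 ≡ 2055
s^16 ≡ 2055^2 = 4223025 ≡ 1
s^32 ≡ 1^2 = 1
s^64 ≡ 1^2 = 1
s^128 ≡ 1^2 = 1
s^256 ≡ 1^2 = 1
s^512 ≡ 1^2 = 1
s^1024 ≡ 1^2 = 1
s^2048 ≡ 1^2 = 1
3053 = 2048 + 512 + 256 + 128 + 64 + 32 + 8 + 4 + 1, so s^3053 ≡ 1·1·1·1·1·1·2055·1301·2829 ≡ 996 (mod 3341)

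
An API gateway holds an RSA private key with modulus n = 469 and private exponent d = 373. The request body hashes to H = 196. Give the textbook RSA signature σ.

H^2 ≡ 196^2 = 38416 ≡ 427
H^4 ≡ 427^2 = 182329 ≡ 357
H^8 ≡ 357^2 = 127449 ≡ 350
H^16 ≡ 350^2 = 122500 ≡ 91
H^32 ≡ 91^2 = 8281 ≡ 308
H^64 ≡ 308^2 = 94864 ≡ 126
H^128 ≡ 126^2 = 15876 ≡ 399
H^256 ≡ 399^2 = 159201 ≡ 210
373 = 256 + 64 + 32 + 16 + 4 + 1, so H^373 ≡ 210·126·308·91·357·196 ≡ 308 (mod 469)

308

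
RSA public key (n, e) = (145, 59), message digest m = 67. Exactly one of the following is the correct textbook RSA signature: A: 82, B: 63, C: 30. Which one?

Candidate A: 82^59 mod 145 = 78
Candidate B: 63^59 mod 145 = 67
  → matches m = 67
Candidate C: 30^59 mod 145 = 30

B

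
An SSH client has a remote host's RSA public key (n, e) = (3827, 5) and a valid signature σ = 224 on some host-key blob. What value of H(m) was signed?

956

Squares mod 3827: σ^1≡224, σ^2≡425, σ^4≡756
5 = 4 + 1, so σ^5 ≡ 756·224 ≡ 956 (mod 3827)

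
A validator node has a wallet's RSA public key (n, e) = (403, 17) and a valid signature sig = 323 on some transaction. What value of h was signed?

sig^2 ≡ 323^2 = 104329 ≡ 355
sig^4 ≡ 355^2 = 126025 ≡ 289
sig^8 ≡ 289^2 = 83521 ≡ 100
sig^16 ≡ 100^2 = 10000 ≡ 328
17 = 16 + 1, so sig^17 ≡ 328·323 ≡ 358 (mod 403)

358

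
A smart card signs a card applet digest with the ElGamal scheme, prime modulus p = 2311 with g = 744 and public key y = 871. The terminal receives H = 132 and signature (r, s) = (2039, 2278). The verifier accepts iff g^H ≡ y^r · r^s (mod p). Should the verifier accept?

reject

Left side g^H mod p:
744^2 = 553536 ≡ 1207
744^4 ≡ 1207^2 = 1456849 ≡ 919
744^8 ≡ 919^2 = 844561 ≡ 1046
744^16 ≡ 1046^2 = 1094116 ≡ 1013
744^32 ≡ 1013^2 = 1026169 ≡ 85
744^64 ≡ 85^2 = 7225 ≡ 292
744^128 ≡ 292^2 = 85264 ≡ 2068
132 = 128 + 4, so 744^132 ≡ 2068·919 ≡ 850 (mod 2311)
Right side y^r · r^s mod p:
871^2 = 758641 ≡ 633
871^4 ≡ 633^2 = 400689 ≡ 886
871^8 ≡ 886^2 = 784996 ≡ 1567
871^16 ≡ 1567^2 = 2455489 ≡ 1207
871^32 ≡ 1207^2 = 1456849 ≡ 919
871^64 ≡ 919^2 = 844561 ≡ 1046
871^128 ≡ 1046^2 = 1094116 ≡ 1013
871^256 ≡ 1013^2 = 1026169 ≡ 85
871^512 ≡ 85^2 = 7225 ≡ 292
871^1024 ≡ 292^2 = 85264 ≡ 2068
2039 = 1024 + 512 + 256 + 128 + 64 + 32 + 16 + 4 + 2 + 1, so 871^2039 ≡ 2068·292·85·1013·1046·919·1207·886·633·871 ≡ 2246 (mod 2311)
2039^2 = 4157521 ≡ 32
2039^4 ≡ 32^2 = 1024
2039^8 ≡ 1024^2 = 1048576 ≡ 1693
2039^16 ≡ 1693^2 = 2866249 ≡ 609
2039^32 ≡ 609^2 = 370881 ≡ 1121
2039^64 ≡ 1121^2 = 1256641 ≡ 1768
2039^128 ≡ 1768^2 = 3125824 ≡ 1352
2039^256 ≡ 1352^2 = 1827904 ≡ 2214
2039^512 ≡ 2214^2 = 4901796 ≡ 165
2039^1024 ≡ 165^2 = 27225 ≡ 1804
2039^2048 ≡ 1804^2 = 3254416 ≡ 528
2278 = 2048 + 128 + 64 + 32 + 4 + 2, so 2039^2278 ≡ 528·1352·1768·1121·1024·32 ≡ 2177 (mod 2311)
2246·2177 = 4889542 ≡ 1777 (mod 2311)
850 ≠ 1777, so verification fails.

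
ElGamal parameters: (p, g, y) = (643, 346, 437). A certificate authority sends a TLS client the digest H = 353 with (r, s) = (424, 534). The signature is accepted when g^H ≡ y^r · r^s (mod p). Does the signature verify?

does not verify

Left side g^H mod p:
Squares mod 643: 346^1≡346, 346^2≡118, 346^4≡421, 346^8≡416, 346^16≡89, 346^32≡205, 346^64≡230, 346^128≡174, 346^256≡55
353 = 256 + 64 + 32 + 1, so 346^353 ≡ 55·230·205·346 ≡ 438 (mod 643)
Right side y^r · r^s mod p:
Squares mod 643: 437^1≡437, 437^2≡641, 437^4≡4, 437^8≡16, 437^16≡256, 437^32≡593, 437^64≡571, 437^128≡40, 437^256≡314
424 = 256 + 128 + 32 + 8, so 437^424 ≡ 314·40·593·16 ≡ 161 (mod 643)
Squares mod 643: 424^1≡424, 424^2≡379, 424^4≡252, 424^8≡490, 424^16≡261, 424^32≡606, 424^64≡83, 424^128≡459, 424^256≡420, 424^512≡218
534 = 512 + 16 + 4 + 2, so 424^534 ≡ 218·261·252·379 ≡ 635 (mod 643)
161·635 = 102235 ≡ 641 (mod 643)
438 ≠ 641, so verification fails.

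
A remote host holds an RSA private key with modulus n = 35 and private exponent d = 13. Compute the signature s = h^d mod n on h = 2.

2

Squares mod 35: h^1≡2, h^2≡4, h^4≡16, h^8≡11
13 = 8 + 4 + 1, so h^13 ≡ 11·16·2 ≡ 2 (mod 35)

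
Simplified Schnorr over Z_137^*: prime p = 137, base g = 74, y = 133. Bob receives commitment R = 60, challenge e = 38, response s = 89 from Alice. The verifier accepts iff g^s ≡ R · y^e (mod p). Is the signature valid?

valid

g^s mod p:
74^89 mod 137 = 16
R · y^e mod p:
133^38 mod 137 = 119
60·119 = 7140 ≡ 16 (mod 137)
16 ≡ 16 (mod 137); signature holds.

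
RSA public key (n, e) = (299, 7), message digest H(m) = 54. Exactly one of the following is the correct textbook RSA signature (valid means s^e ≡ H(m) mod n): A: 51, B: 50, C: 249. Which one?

B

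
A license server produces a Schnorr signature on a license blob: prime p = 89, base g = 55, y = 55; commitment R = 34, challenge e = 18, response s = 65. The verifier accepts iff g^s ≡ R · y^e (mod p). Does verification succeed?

passes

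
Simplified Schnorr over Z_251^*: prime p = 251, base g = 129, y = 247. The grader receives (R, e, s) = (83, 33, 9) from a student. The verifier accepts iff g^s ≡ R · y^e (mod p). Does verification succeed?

fails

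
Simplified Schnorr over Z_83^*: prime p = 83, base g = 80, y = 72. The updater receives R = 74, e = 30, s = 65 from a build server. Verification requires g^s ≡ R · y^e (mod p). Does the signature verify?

g^s mod p:
80^2 = 6400 ≡ 9
80^4 ≡ 9^2 = 81
80^8 ≡ 81^2 = 6561 ≡ 4
80^16 ≡ 4^2 = 16
80^32 ≡ 16^2 = 256 ≡ 7
80^64 ≡ 7^2 = 49
65 = 64 + 1, so 80^65 ≡ 49·80 ≡ 19 (mod 83)
R · y^e mod p:
72^2 = 5184 ≡ 38
72^4 ≡ 38^2 = 1444 ≡ 33
72^8 ≡ 33^2 = 1089 ≡ 10
72^16 ≡ 10^2 = 100 ≡ 17
30 = 16 + 8 + 4 + 2, so 72^30 ≡ 17·10·33·38 ≡ 36 (mod 83)
74·36 = 2664 ≡ 8 (mod 83)
19 ≠ 8; the check fails.

does not verify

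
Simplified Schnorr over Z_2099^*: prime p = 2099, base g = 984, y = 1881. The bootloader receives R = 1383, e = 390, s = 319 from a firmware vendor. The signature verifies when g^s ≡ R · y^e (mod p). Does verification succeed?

passes

g^s mod p:
Squares mod 2099: 984^1≡984, 984^2≡617, 984^4≡770, 984^8≡982, 984^16≡883, 984^32≡960, 984^64≡139, 984^128≡430, 984^256≡188
319 = 256 + 32 + 16 + 8 + 4 + 2 + 1, so 984^319 ≡ 188·960·883·982·770·617·984 ≡ 274 (mod 2099)
R · y^e mod p:
Squares mod 2099: 1881^1≡1881, 1881^2≡1346, 1881^4≡279, 1881^8≡178, 1881^16≡199, 1881^32≡1819, 1881^64≡737, 1881^128≡1627, 1881^256≡290
390 = 256 + 128 + 4 + 2, so 1881^390 ≡ 290·1627·279·1346 ≡ 1354 (mod 2099)
1383·1354 = 1872582 ≡ 274 (mod 2099)
274 ≡ 274 (mod 2099); signature holds.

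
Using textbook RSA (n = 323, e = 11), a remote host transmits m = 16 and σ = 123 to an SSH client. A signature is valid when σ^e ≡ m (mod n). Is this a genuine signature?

Squares mod 323: σ^1≡123, σ^2≡271, σ^4≡120, σ^8≡188
11 = 8 + 2 + 1, so σ^11 ≡ 188·271·123 ≡ 81 (mod 323)
81 ≠ 16, so verification fails.

forged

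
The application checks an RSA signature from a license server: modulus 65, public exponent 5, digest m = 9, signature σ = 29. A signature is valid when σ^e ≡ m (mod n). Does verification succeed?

Squares mod 65: σ^1≡29, σ^2≡61, σ^4≡16
5 = 4 + 1, so σ^5 ≡ 16·29 ≡ 9 (mod 65)
Since 9 equals the digest 9, verification succeeds.

passes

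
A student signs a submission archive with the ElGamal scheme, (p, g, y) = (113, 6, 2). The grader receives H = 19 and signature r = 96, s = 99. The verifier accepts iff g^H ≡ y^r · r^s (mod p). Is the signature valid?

valid

Left side g^H mod p:
6^2 = 36
6^4 ≡ 36^2 = 1296 ≡ 53
6^8 ≡ 53^2 = 2809 ≡ 97
6^16 ≡ 97^2 = 9409 ≡ 30
19 = 16 + 2 + 1, so 6^19 ≡ 30·36·6 ≡ 39 (mod 113)
Right side y^r · r^s mod p:
2^2 = 4
2^4 ≡ 4^2 = 16
2^8 ≡ 16^2 = 256 ≡ 30
2^16 ≡ 30^2 = 900 ≡ 109
2^32 ≡ 109^2 = 11881 ≡ 16
2^64 ≡ 16^2 = 256 ≡ 30
96 = 64 + 32, so 2^96 ≡ 30·16 ≡ 28 (mod 113)
96^2 = 9216 ≡ 63
96^4 ≡ 63^2 = 3969 ≡ 14
96^8 ≡ 14^2 = 196 ≡ 83
96^16 ≡ 83^2 = 6889 ≡ 109
96^32 ≡ 109^2 = 11881 ≡ 16
96^64 ≡ 16^2 = 256 ≡ 30
99 = 64 + 32 + 2 + 1, so 96^99 ≡ 30·16·63·96 ≡ 70 (mod 113)
28·70 = 1960 ≡ 39 (mod 113)
39 ≡ 39 (mod 113), so the signature is genuine.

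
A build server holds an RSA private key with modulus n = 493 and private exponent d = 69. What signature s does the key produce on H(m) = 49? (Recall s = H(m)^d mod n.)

393

Squares mod 493: (H(m))^1≡49, (H(m))^2≡429, (H(m))^4≡152, (H(m))^8≡426, (H(m))^16≡52, (H(m))^32≡239, (H(m))^64≡426
69 = 64 + 4 + 1, so (H(m))^69 ≡ 426·152·49 ≡ 393 (mod 493)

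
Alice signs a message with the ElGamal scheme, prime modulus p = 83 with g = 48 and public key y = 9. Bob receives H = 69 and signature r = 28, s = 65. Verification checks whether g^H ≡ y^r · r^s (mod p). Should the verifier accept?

reject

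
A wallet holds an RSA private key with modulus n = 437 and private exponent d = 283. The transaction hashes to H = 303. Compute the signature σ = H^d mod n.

170

H^2 ≡ 303^2 = 91809 ≡ 39
H^4 ≡ 39^2 = 1521 ≡ 210
H^8 ≡ 210^2 = 44100 ≡ 400
H^16 ≡ 400^2 = 160000 ≡ 58
H^32 ≡ 58^2 = 3364 ≡ 305
H^64 ≡ 305^2 = 93025 ≡ 381
H^128 ≡ 381^2 = 145161 ≡ 77
H^256 ≡ 77^2 = 5929 ≡ 248
283 = 256 + 16 + 8 + 2 + 1, so H^283 ≡ 248·58·400·39·303 ≡ 170 (mod 437)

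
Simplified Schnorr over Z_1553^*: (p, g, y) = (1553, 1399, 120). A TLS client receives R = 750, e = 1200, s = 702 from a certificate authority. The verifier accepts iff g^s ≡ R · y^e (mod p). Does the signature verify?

verifies

g^s mod p:
Squares mod 1553: 1399^1≡1399, 1399^2≡421, 1399^4≡199, 1399^8≡776, 1399^16≡1165, 1399^32≡1456, 1399^64≡91, 1399^128≡516, 1399^256≡693, 1399^512≡372
702 = 512 + 128 + 32 + 16 + 8 + 4 + 2, so 1399^702 ≡ 372·516·1456·1165·776·199·421 ≡ 423 (mod 1553)
R · y^e mod p:
Squares mod 1553: 120^1≡120, 120^2≡423, 120^4≡334, 120^8≡1293, 120^16≡821, 120^32≡39, 120^64≡1521, 120^128≡1024, 120^256≡301, 120^512≡527, 120^1024≡1295
1200 = 1024 + 128 + 32 + 16, so 120^1200 ≡ 1295·1024·39·821 ≡ 951 (mod 1553)
750·951 = 713250 ≡ 423 (mod 1553)
423 ≡ 423 (mod 1553); signature holds.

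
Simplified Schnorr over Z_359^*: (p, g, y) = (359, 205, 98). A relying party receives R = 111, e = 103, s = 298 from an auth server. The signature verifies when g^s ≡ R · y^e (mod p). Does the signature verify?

does not verify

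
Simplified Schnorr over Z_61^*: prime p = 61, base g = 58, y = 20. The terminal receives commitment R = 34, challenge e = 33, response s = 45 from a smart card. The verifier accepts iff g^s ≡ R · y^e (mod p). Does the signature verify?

g^s mod p:
58^45 mod 61 = 1
R · y^e mod p:
20^33 mod 61 = 9
34·9 = 306 ≡ 1 (mod 61)
1 ≡ 1 (mod 61); signature holds.

verifies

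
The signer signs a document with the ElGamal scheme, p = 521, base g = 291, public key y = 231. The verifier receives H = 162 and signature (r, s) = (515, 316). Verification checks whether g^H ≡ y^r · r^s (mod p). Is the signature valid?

Left side g^H mod p:
291^162 mod 521 = 333
Right side y^r · r^s mod p:
231^515 mod 521 = 176
515^316 mod 521 = 366
176·366 = 64416 ≡ 333 (mod 521)
333 ≡ 333 (mod 521), so the signature is genuine.

valid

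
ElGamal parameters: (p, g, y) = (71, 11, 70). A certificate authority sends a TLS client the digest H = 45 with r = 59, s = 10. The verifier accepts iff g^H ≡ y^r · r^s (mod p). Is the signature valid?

valid

Left side g^H mod p:
Squares mod 71: 11^1≡11, 11^2≡50, 11^4≡15, 11^8≡12, 11^16≡2, 11^32≡4
45 = 32 + 8 + 4 + 1, so 11^45 ≡ 4·12·15·11 ≡ 39 (mod 71)
Right side y^r · r^s mod p:
Squares mod 71: 70^1≡70, 70^2≡1, 70^4≡1, 70^8≡1, 70^16≡1, 70^32≡1
59 = 32 + 16 + 8 + 2 + 1, so 70^59 ≡ 1·1·1·1·70 ≡ 70 (mod 71)
Squares mod 71: 59^1≡59, 59^2≡2, 59^4≡4, 59^8≡16
10 = 8 + 2, so 59^10 ≡ 16·2 ≡ 32 (mod 71)
70·32 = 2240 ≡ 39 (mod 71)
39 ≡ 39 (mod 71), so the signature is genuine.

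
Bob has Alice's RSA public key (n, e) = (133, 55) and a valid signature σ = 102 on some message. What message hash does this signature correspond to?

102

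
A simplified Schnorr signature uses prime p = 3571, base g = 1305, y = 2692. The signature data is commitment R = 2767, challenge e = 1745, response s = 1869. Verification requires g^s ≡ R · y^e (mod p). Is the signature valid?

invalid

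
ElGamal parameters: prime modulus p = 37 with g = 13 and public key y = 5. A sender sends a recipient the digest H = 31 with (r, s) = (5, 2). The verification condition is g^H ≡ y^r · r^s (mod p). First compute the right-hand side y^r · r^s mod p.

5^2 = 25
5^4 ≡ 25^2 = 625 ≡ 33
5 = 4 + 1, so 5^5 ≡ 33·5 ≡ 17 (mod 37)
5^2 = 25
y^r · r^s ≡ 17·25 = 425 ≡ 18 (mod 37)

18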